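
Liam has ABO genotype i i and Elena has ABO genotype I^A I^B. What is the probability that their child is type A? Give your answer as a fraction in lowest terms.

1/2

ABO cross i i × I^A I^B → offspring phenotypes: 1/2 A, 1/2 B.
So P(type A) = 1/2.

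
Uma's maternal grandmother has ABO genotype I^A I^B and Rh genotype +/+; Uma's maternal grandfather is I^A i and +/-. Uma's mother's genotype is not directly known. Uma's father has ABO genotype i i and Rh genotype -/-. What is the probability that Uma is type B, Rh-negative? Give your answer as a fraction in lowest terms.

1/16

Uma's mother's ABO genotype from I^A I^B × I^A i: 1/4 I^A I^A, 1/4 I^A I^B, 1/4 I^A i, 1/4 I^B i.
Crossing each possibility with the father i i and summing P(type B): 1/4·0 + 1/4·1/2 + 1/4·0 + 1/4·1/2 = 1/4.
Similarly for Rh via the mother's Rh distribution: P(Rh-) = 1/4.
Independent loci: 1/4 × 1/4 = 1/16.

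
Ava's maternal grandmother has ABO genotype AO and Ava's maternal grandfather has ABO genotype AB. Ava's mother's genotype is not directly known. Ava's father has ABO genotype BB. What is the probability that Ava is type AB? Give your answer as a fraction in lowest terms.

Ava's mother's ABO genotype from AO × AB: 1/4 AA, 1/4 AB, 1/4 AO, 1/4 BO.
Crossing each possibility with the father BB and summing P(type AB): 1/4·1 + 1/4·1/2 + 1/4·1/2 + 1/4·0 = 1/2.

1/2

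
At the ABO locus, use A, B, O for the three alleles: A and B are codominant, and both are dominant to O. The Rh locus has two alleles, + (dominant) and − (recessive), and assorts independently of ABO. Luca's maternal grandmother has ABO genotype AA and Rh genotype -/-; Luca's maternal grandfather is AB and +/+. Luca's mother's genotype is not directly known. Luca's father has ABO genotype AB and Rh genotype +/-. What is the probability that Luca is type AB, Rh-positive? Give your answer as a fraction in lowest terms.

3/8

Luca's mother's ABO genotype from AA × AB: 1/2 AA, 1/2 AB.
Crossing each possibility with the father AB and summing P(type AB): 1/2·1/2 + 1/2·1/2 = 1/2.
Similarly for Rh via the mother's Rh distribution: P(Rh+) = 3/4.
Independent loci: 1/2 × 3/4 = 3/8.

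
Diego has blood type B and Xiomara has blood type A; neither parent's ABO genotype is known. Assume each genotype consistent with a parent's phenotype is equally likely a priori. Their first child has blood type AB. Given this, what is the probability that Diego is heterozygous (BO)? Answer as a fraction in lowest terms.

1/3

Possible genotypes: Diego ∈ {BB, BO}; Xiomara ∈ {AA, AO}.
Weight each parental genotype pair by prior × P(type-AB child):
  BB × AA: posterior weight 4/9.
  BB × AO: posterior weight 2/9.
  BO × AA: posterior weight 2/9.
  BO × AO: posterior weight 1/9.
Sum the posterior weight over pairs where Diego is BO: 1/3.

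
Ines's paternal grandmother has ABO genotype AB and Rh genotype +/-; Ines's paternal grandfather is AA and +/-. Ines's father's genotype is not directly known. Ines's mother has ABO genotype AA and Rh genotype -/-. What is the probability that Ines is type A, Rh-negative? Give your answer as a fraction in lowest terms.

3/8

Ines's father's ABO genotype from AB × AA: 1/2 AA, 1/2 AB.
Crossing each possibility with the mother AA and summing P(type A): 1/2·1 + 1/2·1/2 = 3/4.
Similarly for Rh via the father's Rh distribution: P(Rh-) = 1/2.
Independent loci: 3/4 × 1/2 = 3/8.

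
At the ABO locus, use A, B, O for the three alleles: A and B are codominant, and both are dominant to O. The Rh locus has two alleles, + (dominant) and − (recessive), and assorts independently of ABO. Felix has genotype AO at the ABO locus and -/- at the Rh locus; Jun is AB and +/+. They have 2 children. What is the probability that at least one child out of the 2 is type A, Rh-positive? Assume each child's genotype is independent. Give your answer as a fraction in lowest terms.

ABO cross AO × AB → 1/2 A, 1/4 B, 1/4 AB.
Rh cross -/- × +/+ → 1 Rh+; so P(type A, Rh-positive) = 1/2 × 1 = 1/2 per child.
P(none) = (1/2)^2 = 1/4; P(at least one) = 1 − 1/4 = 3/4.

3/4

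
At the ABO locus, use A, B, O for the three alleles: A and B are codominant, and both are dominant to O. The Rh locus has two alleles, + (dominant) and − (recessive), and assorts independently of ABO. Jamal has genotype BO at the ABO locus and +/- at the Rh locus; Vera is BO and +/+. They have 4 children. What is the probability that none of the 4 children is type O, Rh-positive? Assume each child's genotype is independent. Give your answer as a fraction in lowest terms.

81/256

ABO cross BO × BO → 1/4 O, 3/4 B.
Rh cross +/- × +/+ → 1 Rh+; so P(type O, Rh-positive) = 1/4 × 1 = 1/4 per child.
P(not type O, Rh-positive) = 3/4 for one child; (3/4)^4 = 81/256.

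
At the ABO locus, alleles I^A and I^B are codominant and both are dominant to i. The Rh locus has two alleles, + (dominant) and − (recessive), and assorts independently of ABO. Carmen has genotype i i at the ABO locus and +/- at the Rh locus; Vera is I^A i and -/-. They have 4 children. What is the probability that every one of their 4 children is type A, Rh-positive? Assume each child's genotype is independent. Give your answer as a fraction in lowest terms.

1/256

ABO cross i i × I^A i → 1/2 O, 1/2 A.
Rh cross +/- × -/- → 1/2 Rh+, 1/2 Rh-; so P(type A, Rh-positive) = 1/2 × 1/2 = 1/4 per child.
All 4 independent: (1/4)^4 = 1/256.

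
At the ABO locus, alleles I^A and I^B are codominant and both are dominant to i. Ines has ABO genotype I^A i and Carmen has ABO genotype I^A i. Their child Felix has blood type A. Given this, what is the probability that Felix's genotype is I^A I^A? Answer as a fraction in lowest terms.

Cross I^A i × I^A i → 1/4 I^A I^A, 1/2 I^A i, 1/4 i i.
Type-A genotypes among offspring: I^A I^A (1/4), I^A i (1/2); total 3/4.
P(I^A I^A | type A) = (1/4) / (3/4) = 1/3.

1/3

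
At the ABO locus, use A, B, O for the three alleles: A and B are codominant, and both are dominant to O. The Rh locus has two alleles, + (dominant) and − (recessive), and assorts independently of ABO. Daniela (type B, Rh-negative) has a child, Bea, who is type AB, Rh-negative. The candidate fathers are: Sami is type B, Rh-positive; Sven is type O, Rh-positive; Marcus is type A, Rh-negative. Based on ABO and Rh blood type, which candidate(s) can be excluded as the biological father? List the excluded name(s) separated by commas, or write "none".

Sami, Sven

A candidate is excluded only if no genotype consistent with his phenotype could produce a type AB, Rh-negative child with a type B, Rh-negative mother.
Sami (type B, Rh+): no genotype consistent with that phenotype can produce a type-AB Rh- child with a type-B mother.
Sven (type O, Rh+): no genotype consistent with that phenotype can produce a type-AB Rh- child with a type-B mother.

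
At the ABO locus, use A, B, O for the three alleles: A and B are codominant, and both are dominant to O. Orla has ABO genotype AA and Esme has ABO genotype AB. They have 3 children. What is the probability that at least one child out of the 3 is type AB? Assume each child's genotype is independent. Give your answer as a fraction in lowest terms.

7/8

ABO cross AA × AB → 1/2 A, 1/2 AB.
So P(type AB) = 1/2 per child.
P(none) = (1/2)^3 = 1/8; P(at least one) = 1 − 1/8 = 7/8.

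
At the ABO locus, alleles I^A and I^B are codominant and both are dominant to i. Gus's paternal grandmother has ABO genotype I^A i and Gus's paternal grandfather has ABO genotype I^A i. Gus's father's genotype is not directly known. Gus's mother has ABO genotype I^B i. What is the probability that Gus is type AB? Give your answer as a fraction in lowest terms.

1/4

Gus's father's ABO genotype from I^A i × I^A i: 1/4 I^A I^A, 1/2 I^A i, 1/4 i i.
Crossing each possibility with the mother I^B i and summing P(type AB): 1/4·1/2 + 1/2·1/4 + 1/4·0 = 1/4.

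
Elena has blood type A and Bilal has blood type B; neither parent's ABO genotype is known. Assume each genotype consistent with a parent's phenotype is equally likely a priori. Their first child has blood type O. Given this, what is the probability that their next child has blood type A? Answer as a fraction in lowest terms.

Possible genotypes: Elena ∈ {I^A I^A, I^A i}; Bilal ∈ {I^B I^B, I^B i}.
Weight each parental genotype pair by prior × P(type-O child):
  I^A i × I^B i: posterior weight 1; P(next child type A) = 1/4.
Weighted sum = 1/4.

1/4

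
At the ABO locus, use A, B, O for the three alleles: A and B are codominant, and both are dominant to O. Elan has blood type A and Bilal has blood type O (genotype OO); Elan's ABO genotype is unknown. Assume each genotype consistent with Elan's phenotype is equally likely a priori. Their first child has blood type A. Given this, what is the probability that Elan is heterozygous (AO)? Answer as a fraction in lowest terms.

1/3

Possible genotypes: Elan ∈ {AA, AO}; Bilal ∈ {OO}.
Weight each parental genotype pair by prior × P(type-A child):
  AA × OO: posterior weight 2/3.
  AO × OO: posterior weight 1/3.
Sum the posterior weight over pairs where Elan is AO: 1/3.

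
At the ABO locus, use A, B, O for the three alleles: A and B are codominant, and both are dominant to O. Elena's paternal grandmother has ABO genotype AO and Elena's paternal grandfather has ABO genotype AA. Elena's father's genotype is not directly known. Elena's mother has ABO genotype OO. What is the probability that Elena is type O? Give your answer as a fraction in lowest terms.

1/4

Elena's father's ABO genotype from AO × AA: 1/2 AA, 1/2 AO.
Crossing each possibility with the mother OO and summing P(type O): 1/2·0 + 1/2·1/2 = 1/4.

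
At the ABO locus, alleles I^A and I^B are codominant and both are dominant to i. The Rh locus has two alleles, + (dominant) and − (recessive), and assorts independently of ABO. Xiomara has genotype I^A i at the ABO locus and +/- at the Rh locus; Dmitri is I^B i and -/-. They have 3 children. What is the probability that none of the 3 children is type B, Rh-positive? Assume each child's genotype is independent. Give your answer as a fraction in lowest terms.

ABO cross I^A i × I^B i → 1/4 O, 1/4 A, 1/4 B, 1/4 AB.
Rh cross +/- × -/- → 1/2 Rh+, 1/2 Rh-; so P(type B, Rh-positive) = 1/4 × 1/2 = 1/8 per child.
P(not type B, Rh-positive) = 7/8 for one child; (7/8)^3 = 343/512.

343/512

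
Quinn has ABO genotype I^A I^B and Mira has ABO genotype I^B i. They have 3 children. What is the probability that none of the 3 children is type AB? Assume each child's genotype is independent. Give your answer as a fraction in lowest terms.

ABO cross I^A I^B × I^B i → 1/4 A, 1/2 B, 1/4 AB.
So P(type AB) = 1/4 per child.
P(not type AB) = 3/4 for one child; (3/4)^3 = 27/64.

27/64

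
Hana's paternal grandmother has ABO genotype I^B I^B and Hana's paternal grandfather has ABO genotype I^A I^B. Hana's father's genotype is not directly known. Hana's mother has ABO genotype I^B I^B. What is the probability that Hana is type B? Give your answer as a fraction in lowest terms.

Hana's father's ABO genotype from I^B I^B × I^A I^B: 1/2 I^A I^B, 1/2 I^B I^B.
Crossing each possibility with the mother I^B I^B and summing P(type B): 1/2·1/2 + 1/2·1 = 3/4.

3/4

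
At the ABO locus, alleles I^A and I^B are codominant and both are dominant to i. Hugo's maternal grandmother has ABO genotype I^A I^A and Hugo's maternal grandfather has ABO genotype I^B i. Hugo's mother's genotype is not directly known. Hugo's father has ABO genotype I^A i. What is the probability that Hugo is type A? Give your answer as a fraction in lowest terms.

5/8

Hugo's mother's ABO genotype from I^A I^A × I^B i: 1/2 I^A I^B, 1/2 I^A i.
Crossing each possibility with the father I^A i and summing P(type A): 1/2·1/2 + 1/2·3/4 = 5/8.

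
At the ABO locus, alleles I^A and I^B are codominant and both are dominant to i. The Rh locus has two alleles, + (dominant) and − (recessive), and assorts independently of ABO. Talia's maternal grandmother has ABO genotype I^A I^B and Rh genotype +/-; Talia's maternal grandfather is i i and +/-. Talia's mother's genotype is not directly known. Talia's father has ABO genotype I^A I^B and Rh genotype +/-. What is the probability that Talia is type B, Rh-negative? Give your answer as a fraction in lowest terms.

Talia's mother's ABO genotype from I^A I^B × i i: 1/2 I^A i, 1/2 I^B i.
Crossing each possibility with the father I^A I^B and summing P(type B): 1/2·1/4 + 1/2·1/2 = 3/8.
Similarly for Rh via the mother's Rh distribution: P(Rh-) = 1/4.
Independent loci: 3/8 × 1/4 = 3/32.

3/32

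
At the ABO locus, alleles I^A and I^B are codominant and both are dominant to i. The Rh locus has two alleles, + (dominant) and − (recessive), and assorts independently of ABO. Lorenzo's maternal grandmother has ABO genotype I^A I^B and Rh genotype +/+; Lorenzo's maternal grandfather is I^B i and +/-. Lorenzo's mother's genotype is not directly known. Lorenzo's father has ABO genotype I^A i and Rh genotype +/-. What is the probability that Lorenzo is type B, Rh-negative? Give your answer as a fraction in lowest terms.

Lorenzo's mother's ABO genotype from I^A I^B × I^B i: 1/4 I^A I^B, 1/4 I^A i, 1/4 I^B I^B, 1/4 I^B i.
Crossing each possibility with the father I^A i and summing P(type B): 1/4·1/4 + 1/4·0 + 1/4·1/2 + 1/4·1/4 = 1/4.
Similarly for Rh via the mother's Rh distribution: P(Rh-) = 1/8.
Independent loci: 1/4 × 1/8 = 1/32.

1/32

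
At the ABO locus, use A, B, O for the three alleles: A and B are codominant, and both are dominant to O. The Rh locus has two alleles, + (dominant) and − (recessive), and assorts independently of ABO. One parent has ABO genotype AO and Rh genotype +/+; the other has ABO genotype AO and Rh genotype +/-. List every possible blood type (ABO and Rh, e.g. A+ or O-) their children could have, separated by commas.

O+, A+

Gametes from AO × AO give offspring ABO genotypes AA, AO, OO, i.e. phenotypes O, A.
Rh cross +/+ × +/- → phenotypes Rh+.
Combining independently: O+, A+.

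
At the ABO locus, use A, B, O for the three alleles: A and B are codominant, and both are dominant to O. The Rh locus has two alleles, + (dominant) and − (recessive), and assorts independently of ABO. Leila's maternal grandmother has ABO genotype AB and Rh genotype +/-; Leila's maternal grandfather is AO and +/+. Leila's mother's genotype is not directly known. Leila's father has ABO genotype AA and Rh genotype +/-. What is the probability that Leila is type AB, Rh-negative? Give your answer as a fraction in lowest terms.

Leila's mother's ABO genotype from AB × AO: 1/4 AA, 1/4 AB, 1/4 AO, 1/4 BO.
Crossing each possibility with the father AA and summing P(type AB): 1/4·0 + 1/4·1/2 + 1/4·0 + 1/4·1/2 = 1/4.
Similarly for Rh via the mother's Rh distribution: P(Rh-) = 1/8.
Independent loci: 1/4 × 1/8 = 1/32.

1/32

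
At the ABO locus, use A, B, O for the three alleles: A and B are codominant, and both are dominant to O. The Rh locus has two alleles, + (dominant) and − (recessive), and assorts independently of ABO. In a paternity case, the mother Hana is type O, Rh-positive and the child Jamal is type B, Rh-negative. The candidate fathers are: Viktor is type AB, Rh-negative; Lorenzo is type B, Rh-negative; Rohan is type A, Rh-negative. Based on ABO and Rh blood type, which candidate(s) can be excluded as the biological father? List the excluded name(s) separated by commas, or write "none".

Rohan

A candidate is excluded only if no genotype consistent with his phenotype could produce a type B, Rh-negative child with a type O, Rh-positive mother.
Rohan (type A, Rh-): no genotype consistent with that phenotype can produce a type-B Rh- child with a type-O mother.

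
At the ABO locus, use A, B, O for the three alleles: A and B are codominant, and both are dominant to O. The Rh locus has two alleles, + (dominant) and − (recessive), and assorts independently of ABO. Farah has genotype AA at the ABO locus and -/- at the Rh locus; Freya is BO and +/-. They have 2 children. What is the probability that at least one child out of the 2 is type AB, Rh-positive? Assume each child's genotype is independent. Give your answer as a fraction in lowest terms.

ABO cross AA × BO → 1/2 A, 1/2 AB.
Rh cross -/- × +/- → 1/2 Rh+, 1/2 Rh-; so P(type AB, Rh-positive) = 1/2 × 1/2 = 1/4 per child.
P(none) = (3/4)^2 = 9/16; P(at least one) = 1 − 9/16 = 7/16.

7/16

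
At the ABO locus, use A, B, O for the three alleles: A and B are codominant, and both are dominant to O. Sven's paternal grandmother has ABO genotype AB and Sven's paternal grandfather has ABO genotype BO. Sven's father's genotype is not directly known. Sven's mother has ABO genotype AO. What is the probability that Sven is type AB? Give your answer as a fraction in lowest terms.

Sven's father's ABO genotype from AB × BO: 1/4 AB, 1/4 AO, 1/4 BB, 1/4 BO.
Crossing each possibility with the mother AO and summing P(type AB): 1/4·1/4 + 1/4·0 + 1/4·1/2 + 1/4·1/4 = 1/4.

1/4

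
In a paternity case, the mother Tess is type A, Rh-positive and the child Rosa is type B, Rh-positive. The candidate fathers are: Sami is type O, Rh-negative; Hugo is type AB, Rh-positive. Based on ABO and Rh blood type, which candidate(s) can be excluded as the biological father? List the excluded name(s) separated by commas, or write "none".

Sami

A candidate is excluded only if no genotype consistent with his phenotype could produce a type B, Rh-positive child with a type A, Rh-positive mother.
Sami (type O, Rh-): no genotype consistent with that phenotype can produce a type-B Rh+ child with a type-A mother.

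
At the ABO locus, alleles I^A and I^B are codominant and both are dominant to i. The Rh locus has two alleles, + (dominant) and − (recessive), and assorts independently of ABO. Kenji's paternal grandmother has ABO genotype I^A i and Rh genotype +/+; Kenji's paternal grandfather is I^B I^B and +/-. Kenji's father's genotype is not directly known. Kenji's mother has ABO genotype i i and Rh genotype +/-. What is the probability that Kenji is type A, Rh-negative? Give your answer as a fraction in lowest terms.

1/32

Kenji's father's ABO genotype from I^A i × I^B I^B: 1/2 I^A I^B, 1/2 I^B i.
Crossing each possibility with the mother i i and summing P(type A): 1/2·1/2 + 1/2·0 = 1/4.
Similarly for Rh via the father's Rh distribution: P(Rh-) = 1/8.
Independent loci: 1/4 × 1/8 = 1/32.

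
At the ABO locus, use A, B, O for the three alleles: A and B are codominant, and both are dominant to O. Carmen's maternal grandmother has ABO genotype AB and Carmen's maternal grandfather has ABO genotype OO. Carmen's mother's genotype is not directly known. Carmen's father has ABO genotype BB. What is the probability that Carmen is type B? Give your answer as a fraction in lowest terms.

3/4

Carmen's mother's ABO genotype from AB × OO: 1/2 AO, 1/2 BO.
Crossing each possibility with the father BB and summing P(type B): 1/2·1/2 + 1/2·1 = 3/4.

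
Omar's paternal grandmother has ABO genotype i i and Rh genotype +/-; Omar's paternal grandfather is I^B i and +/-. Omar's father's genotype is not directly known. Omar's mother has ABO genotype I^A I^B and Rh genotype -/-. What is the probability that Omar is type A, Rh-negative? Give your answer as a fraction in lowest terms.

Omar's father's ABO genotype from i i × I^B i: 1/2 I^B i, 1/2 i i.
Crossing each possibility with the mother I^A I^B and summing P(type A): 1/2·1/4 + 1/2·1/2 = 3/8.
Similarly for Rh via the father's Rh distribution: P(Rh-) = 1/2.
Independent loci: 3/8 × 1/2 = 3/16.

3/16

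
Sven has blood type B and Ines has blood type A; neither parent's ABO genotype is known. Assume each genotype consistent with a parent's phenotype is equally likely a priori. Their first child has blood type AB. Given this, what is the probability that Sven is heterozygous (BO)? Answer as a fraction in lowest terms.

1/3

Possible genotypes: Sven ∈ {BB, BO}; Ines ∈ {AA, AO}.
Weight each parental genotype pair by prior × P(type-AB child):
  BB × AA: posterior weight 4/9.
  BB × AO: posterior weight 2/9.
  BO × AA: posterior weight 2/9.
  BO × AO: posterior weight 1/9.
Sum the posterior weight over pairs where Sven is BO: 1/3.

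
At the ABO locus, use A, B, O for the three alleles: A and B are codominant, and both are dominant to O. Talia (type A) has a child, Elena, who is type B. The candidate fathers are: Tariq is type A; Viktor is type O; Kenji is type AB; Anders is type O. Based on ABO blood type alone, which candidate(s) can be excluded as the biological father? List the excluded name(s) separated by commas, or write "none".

Tariq, Viktor, Anders

A candidate is excluded only if no genotype consistent with his phenotype could produce a type B child with a type A mother.
Tariq (type A): no genotype consistent with that phenotype can produce a type-B child with a type-A mother.
Viktor (type O): no genotype consistent with that phenotype can produce a type-B child with a type-A mother.
Anders (type O): no genotype consistent with that phenotype can produce a type-B child with a type-A mother.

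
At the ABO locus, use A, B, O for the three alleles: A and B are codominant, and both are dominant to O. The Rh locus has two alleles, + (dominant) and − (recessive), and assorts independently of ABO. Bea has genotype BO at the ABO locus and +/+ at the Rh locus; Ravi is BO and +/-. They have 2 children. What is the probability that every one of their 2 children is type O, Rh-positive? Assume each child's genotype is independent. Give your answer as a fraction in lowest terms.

1/16

ABO cross BO × BO → 1/4 O, 3/4 B.
Rh cross +/+ × +/- → 1 Rh+; so P(type O, Rh-positive) = 1/4 × 1 = 1/4 per child.
All 2 independent: (1/4)^2 = 1/16.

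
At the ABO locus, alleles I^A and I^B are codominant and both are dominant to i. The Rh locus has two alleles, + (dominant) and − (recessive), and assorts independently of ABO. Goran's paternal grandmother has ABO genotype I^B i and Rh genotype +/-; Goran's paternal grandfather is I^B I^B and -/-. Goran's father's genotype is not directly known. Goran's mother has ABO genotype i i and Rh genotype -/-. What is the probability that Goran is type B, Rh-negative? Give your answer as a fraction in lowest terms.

9/16

Goran's father's ABO genotype from I^B i × I^B I^B: 1/2 I^B I^B, 1/2 I^B i.
Crossing each possibility with the mother i i and summing P(type B): 1/2·1 + 1/2·1/2 = 3/4.
Similarly for Rh via the father's Rh distribution: P(Rh-) = 3/4.
Independent loci: 3/4 × 3/4 = 9/16.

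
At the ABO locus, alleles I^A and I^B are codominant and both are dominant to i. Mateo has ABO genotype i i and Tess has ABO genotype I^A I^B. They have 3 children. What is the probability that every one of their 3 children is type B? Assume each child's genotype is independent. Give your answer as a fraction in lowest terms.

1/8

ABO cross i i × I^A I^B → 1/2 A, 1/2 B.
So P(type B) = 1/2 per child.
All 3 independent: (1/2)^3 = 1/8.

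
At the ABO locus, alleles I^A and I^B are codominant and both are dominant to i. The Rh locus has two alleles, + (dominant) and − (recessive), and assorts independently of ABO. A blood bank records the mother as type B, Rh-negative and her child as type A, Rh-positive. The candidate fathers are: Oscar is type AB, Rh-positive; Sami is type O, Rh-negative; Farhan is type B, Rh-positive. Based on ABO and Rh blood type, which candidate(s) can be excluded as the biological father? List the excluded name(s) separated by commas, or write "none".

Sami, Farhan

A candidate is excluded only if no genotype consistent with his phenotype could produce a type A, Rh-positive child with a type B, Rh-negative mother.
Sami (type O, Rh-): no genotype consistent with that phenotype can produce a type-A Rh+ child with a type-B mother.
Farhan (type B, Rh+): no genotype consistent with that phenotype can produce a type-A Rh+ child with a type-B mother.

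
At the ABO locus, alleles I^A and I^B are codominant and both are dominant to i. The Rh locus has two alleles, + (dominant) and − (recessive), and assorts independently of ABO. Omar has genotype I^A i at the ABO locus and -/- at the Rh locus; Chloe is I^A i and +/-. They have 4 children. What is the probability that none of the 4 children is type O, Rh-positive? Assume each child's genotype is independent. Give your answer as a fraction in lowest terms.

ABO cross I^A i × I^A i → 1/4 O, 3/4 A.
Rh cross -/- × +/- → 1/2 Rh+, 1/2 Rh-; so P(type O, Rh-positive) = 1/4 × 1/2 = 1/8 per child.
P(not type O, Rh-positive) = 7/8 for one child; (7/8)^4 = 2401/4096.

2401/4096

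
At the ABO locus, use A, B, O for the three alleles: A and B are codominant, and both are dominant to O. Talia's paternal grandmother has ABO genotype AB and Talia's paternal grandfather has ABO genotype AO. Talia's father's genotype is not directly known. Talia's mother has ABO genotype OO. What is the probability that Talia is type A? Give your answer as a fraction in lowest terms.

1/2

Talia's father's ABO genotype from AB × AO: 1/4 AA, 1/4 AB, 1/4 AO, 1/4 BO.
Crossing each possibility with the mother OO and summing P(type A): 1/4·1 + 1/4·1/2 + 1/4·1/2 + 1/4·0 = 1/2.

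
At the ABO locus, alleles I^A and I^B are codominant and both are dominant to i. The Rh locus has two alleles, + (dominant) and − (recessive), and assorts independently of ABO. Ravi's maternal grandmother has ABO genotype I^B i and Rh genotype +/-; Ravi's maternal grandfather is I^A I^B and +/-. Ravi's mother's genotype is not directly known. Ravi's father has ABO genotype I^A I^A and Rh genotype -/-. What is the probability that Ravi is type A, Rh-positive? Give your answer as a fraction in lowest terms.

1/4

Ravi's mother's ABO genotype from I^B i × I^A I^B: 1/4 I^A I^B, 1/4 I^A i, 1/4 I^B I^B, 1/4 I^B i.
Crossing each possibility with the father I^A I^A and summing P(type A): 1/4·1/2 + 1/4·1 + 1/4·0 + 1/4·1/2 = 1/2.
Similarly for Rh via the mother's Rh distribution: P(Rh+) = 1/2.
Independent loci: 1/2 × 1/2 = 1/4.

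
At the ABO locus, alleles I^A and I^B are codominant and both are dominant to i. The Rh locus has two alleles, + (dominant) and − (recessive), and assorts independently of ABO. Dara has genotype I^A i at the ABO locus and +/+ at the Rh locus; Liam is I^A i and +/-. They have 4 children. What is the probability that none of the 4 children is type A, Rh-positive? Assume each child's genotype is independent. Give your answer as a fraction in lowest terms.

1/256

ABO cross I^A i × I^A i → 1/4 O, 3/4 A.
Rh cross +/+ × +/- → 1 Rh+; so P(type A, Rh-positive) = 3/4 × 1 = 3/4 per child.
P(not type A, Rh-positive) = 1/4 for one child; (1/4)^4 = 1/256.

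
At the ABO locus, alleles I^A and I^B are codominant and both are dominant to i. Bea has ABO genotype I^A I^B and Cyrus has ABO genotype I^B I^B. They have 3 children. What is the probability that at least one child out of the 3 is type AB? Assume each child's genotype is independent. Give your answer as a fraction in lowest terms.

ABO cross I^A I^B × I^B I^B → 1/2 B, 1/2 AB.
So P(type AB) = 1/2 per child.
P(none) = (1/2)^3 = 1/8; P(at least one) = 1 − 1/8 = 7/8.

7/8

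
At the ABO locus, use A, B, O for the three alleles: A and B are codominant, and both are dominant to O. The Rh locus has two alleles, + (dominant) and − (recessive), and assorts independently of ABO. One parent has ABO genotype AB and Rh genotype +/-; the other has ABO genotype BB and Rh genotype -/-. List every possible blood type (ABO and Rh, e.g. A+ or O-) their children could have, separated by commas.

B+, B-, AB+, AB-

Gametes from AB × BB give offspring ABO genotypes AB, BB, i.e. phenotypes B, AB.
Rh cross +/- × -/- → phenotypes Rh+, Rh-.
Combining independently: B+, B-, AB+, AB-.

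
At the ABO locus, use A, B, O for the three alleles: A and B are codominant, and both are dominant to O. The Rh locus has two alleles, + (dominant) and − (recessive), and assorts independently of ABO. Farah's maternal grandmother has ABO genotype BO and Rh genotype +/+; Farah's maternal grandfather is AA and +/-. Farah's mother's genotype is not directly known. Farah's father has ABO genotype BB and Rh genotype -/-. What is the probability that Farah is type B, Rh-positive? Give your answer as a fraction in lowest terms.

3/8

Farah's mother's ABO genotype from BO × AA: 1/2 AB, 1/2 AO.
Crossing each possibility with the father BB and summing P(type B): 1/2·1/2 + 1/2·1/2 = 1/2.
Similarly for Rh via the mother's Rh distribution: P(Rh+) = 3/4.
Independent loci: 1/2 × 3/4 = 3/8.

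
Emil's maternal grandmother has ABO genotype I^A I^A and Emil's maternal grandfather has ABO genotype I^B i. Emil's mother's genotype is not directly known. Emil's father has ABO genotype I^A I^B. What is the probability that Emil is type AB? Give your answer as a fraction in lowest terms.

Emil's mother's ABO genotype from I^A I^A × I^B i: 1/2 I^A I^B, 1/2 I^A i.
Crossing each possibility with the father I^A I^B and summing P(type AB): 1/2·1/2 + 1/2·1/4 = 3/8.

3/8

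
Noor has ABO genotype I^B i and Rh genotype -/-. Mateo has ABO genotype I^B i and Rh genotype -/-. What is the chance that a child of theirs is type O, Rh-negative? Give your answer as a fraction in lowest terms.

1/4

ABO cross I^B i × I^B i → offspring phenotypes: 1/4 O, 3/4 B.
Rh cross -/- × -/- → 1 Rh-.
Independent loci: P(type O, Rh-negative) = 1/4 × 1 = 1/4.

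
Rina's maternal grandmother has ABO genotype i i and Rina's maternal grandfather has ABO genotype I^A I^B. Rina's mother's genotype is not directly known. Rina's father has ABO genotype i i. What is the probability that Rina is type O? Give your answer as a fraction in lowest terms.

Rina's mother's ABO genotype from i i × I^A I^B: 1/2 I^A i, 1/2 I^B i.
Crossing each possibility with the father i i and summing P(type O): 1/2·1/2 + 1/2·1/2 = 1/2.

1/2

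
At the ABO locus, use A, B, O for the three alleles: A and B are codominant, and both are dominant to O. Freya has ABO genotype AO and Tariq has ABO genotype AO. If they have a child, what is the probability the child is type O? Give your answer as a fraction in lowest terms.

1/4

ABO cross AO × AO → offspring phenotypes: 1/4 O, 3/4 A.
So P(type O) = 1/4.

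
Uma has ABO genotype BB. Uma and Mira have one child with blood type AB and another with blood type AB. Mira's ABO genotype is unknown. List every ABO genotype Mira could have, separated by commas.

For each candidate genotype of Mira, check whether crossing it with BB can produce every observed child phenotype.
  AA → possible child types {AB} ✓
  AB → possible child types {B, AB} ✓
  AO → possible child types {B, AB} ✓
  BB → possible child types {B} ✗
  BO → possible child types {B} ✗
  OO → possible child types {B} ✗

AA, AB, AO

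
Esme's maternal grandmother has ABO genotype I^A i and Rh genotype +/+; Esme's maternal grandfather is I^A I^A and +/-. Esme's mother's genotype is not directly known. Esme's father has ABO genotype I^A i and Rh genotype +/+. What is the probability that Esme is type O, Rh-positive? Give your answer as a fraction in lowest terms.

1/8

Esme's mother's ABO genotype from I^A i × I^A I^A: 1/2 I^A I^A, 1/2 I^A i.
Crossing each possibility with the father I^A i and summing P(type O): 1/2·0 + 1/2·1/4 = 1/8.
Similarly for Rh via the mother's Rh distribution: P(Rh+) = 1.
Independent loci: 1/8 × 1 = 1/8.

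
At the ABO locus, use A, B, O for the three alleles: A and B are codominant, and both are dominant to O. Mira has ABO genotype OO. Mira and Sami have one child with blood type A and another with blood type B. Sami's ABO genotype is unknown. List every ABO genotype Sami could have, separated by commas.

AB

For each candidate genotype of Sami, check whether crossing it with OO can produce every observed child phenotype.
  AA → possible child types {A} ✗
  AB → possible child types {A, B} ✓
  AO → possible child types {O, A} ✗
  BB → possible child types {B} ✗
  BO → possible child types {O, B} ✗
  OO → possible child types {O} ✗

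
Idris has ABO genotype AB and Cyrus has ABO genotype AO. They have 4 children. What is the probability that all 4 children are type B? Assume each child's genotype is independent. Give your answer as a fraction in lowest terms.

ABO cross AB × AO → 1/2 A, 1/4 B, 1/4 AB.
So P(type B) = 1/4 per child.
All 4 independent: (1/4)^4 = 1/256.

1/256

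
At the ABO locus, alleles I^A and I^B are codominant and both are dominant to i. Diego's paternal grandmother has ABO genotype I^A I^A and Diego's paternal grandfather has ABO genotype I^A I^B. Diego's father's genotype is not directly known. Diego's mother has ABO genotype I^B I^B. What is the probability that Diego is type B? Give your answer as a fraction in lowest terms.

Diego's father's ABO genotype from I^A I^A × I^A I^B: 1/2 I^A I^A, 1/2 I^A I^B.
Crossing each possibility with the mother I^B I^B and summing P(type B): 1/2·0 + 1/2·1/2 = 1/4.

1/4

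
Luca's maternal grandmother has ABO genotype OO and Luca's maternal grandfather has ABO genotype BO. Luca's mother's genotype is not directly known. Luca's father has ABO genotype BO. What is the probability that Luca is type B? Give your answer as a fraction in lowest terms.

5/8

Luca's mother's ABO genotype from OO × BO: 1/2 BO, 1/2 OO.
Crossing each possibility with the father BO and summing P(type B): 1/2·3/4 + 1/2·1/2 = 5/8.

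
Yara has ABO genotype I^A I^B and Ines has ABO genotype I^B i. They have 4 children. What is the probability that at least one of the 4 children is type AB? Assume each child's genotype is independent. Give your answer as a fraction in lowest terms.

175/256

ABO cross I^A I^B × I^B i → 1/4 A, 1/2 B, 1/4 AB.
So P(type AB) = 1/4 per child.
P(none) = (3/4)^4 = 81/256; P(at least one) = 1 − 81/256 = 175/256.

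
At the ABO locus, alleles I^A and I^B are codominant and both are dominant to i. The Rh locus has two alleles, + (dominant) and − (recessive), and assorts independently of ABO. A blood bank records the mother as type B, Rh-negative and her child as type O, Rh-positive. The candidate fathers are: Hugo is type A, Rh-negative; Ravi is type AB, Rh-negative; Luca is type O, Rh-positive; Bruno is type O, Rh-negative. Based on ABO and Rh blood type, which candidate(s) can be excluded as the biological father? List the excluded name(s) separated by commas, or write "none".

Hugo, Ravi, Bruno

A candidate is excluded only if no genotype consistent with his phenotype could produce a type O, Rh-positive child with a type B, Rh-negative mother.
Hugo (type A, Rh-): no genotype consistent with that phenotype can produce a type-O Rh+ child with a type-B mother.
Ravi (type AB, Rh-): no genotype consistent with that phenotype can produce a type-O Rh+ child with a type-B mother.
Bruno (type O, Rh-): no genotype consistent with that phenotype can produce a type-O Rh+ child with a type-B mother.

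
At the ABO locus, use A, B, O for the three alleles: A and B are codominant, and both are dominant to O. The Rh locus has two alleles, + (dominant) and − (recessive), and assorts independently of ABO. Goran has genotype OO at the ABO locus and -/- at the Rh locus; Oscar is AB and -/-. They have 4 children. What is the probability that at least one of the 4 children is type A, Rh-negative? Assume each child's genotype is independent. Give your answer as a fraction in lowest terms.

ABO cross OO × AB → 1/2 A, 1/2 B.
Rh cross -/- × -/- → 1 Rh-; so P(type A, Rh-negative) = 1/2 × 1 = 1/2 per child.
P(none) = (1/2)^4 = 1/16; P(at least one) = 1 − 1/16 = 15/16.

15/16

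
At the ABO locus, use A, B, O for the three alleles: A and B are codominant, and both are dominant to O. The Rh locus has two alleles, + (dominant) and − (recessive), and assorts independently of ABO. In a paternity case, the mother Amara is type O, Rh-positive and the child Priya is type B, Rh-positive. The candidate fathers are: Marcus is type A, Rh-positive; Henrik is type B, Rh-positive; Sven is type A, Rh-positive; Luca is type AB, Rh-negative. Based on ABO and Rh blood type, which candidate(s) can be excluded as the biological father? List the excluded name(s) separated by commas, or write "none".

A candidate is excluded only if no genotype consistent with his phenotype could produce a type B, Rh-positive child with a type O, Rh-positive mother.
Marcus (type A, Rh+): no genotype consistent with that phenotype can produce a type-B Rh+ child with a type-O mother.
Sven (type A, Rh+): no genotype consistent with that phenotype can produce a type-B Rh+ child with a type-O mother.

Marcus, Sven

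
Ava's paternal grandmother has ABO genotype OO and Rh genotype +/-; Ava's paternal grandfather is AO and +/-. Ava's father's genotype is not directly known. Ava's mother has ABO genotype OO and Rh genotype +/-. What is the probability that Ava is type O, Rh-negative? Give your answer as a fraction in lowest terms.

3/16

Ava's father's ABO genotype from OO × AO: 1/2 AO, 1/2 OO.
Crossing each possibility with the mother OO and summing P(type O): 1/2·1/2 + 1/2·1 = 3/4.
Similarly for Rh via the father's Rh distribution: P(Rh-) = 1/4.
Independent loci: 3/4 × 1/4 = 3/16.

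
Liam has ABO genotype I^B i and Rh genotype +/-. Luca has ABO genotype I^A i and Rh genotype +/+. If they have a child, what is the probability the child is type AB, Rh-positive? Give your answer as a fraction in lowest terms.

1/4

ABO cross I^B i × I^A i → offspring phenotypes: 1/4 O, 1/4 A, 1/4 B, 1/4 AB.
Rh cross +/- × +/+ → 1 Rh+.
Independent loci: P(type AB, Rh-positive) = 1/4 × 1 = 1/4.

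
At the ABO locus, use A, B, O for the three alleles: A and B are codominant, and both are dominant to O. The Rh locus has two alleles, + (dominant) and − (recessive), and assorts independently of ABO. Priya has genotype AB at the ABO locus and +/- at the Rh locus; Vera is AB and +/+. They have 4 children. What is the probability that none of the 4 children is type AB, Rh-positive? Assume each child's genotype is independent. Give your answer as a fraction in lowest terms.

1/16

ABO cross AB × AB → 1/4 A, 1/4 B, 1/2 AB.
Rh cross +/- × +/+ → 1 Rh+; so P(type AB, Rh-positive) = 1/2 × 1 = 1/2 per child.
P(not type AB, Rh-positive) = 1/2 for one child; (1/2)^4 = 1/16.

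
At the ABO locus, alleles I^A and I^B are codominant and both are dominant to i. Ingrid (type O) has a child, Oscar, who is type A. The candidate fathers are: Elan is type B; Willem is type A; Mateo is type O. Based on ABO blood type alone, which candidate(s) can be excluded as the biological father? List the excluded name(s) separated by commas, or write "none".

Elan, Mateo

A candidate is excluded only if no genotype consistent with his phenotype could produce a type A child with a type O mother.
Elan (type B): no genotype consistent with that phenotype can produce a type-A child with a type-O mother.
Mateo (type O): no genotype consistent with that phenotype can produce a type-A child with a type-O mother.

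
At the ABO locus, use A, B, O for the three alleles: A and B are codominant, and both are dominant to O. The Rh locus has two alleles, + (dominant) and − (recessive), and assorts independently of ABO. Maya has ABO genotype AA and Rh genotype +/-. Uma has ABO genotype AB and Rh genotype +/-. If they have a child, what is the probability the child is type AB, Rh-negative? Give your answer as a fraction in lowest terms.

ABO cross AA × AB → offspring phenotypes: 1/2 A, 1/2 AB.
Rh cross +/- × +/- → 3/4 Rh+, 1/4 Rh-.
Independent loci: P(type AB, Rh-negative) = 1/2 × 1/4 = 1/8.

1/8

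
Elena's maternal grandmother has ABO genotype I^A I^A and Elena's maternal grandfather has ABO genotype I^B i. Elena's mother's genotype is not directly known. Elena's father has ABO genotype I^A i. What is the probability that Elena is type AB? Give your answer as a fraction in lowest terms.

1/8

Elena's mother's ABO genotype from I^A I^A × I^B i: 1/2 I^A I^B, 1/2 I^A i.
Crossing each possibility with the father I^A i and summing P(type AB): 1/2·1/4 + 1/2·0 = 1/8.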